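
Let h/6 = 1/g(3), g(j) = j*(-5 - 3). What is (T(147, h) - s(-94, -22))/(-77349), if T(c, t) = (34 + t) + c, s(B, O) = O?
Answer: -811/309396 ≈ -0.0026212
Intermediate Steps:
g(j) = -8*j (g(j) = j*(-8) = -8*j)
h = -¼ (h = 6/((-8*3)) = 6/(-24) = 6*(-1/24) = -¼ ≈ -0.25000)
T(c, t) = 34 + c + t
(T(147, h) - s(-94, -22))/(-77349) = ((34 + 147 - ¼) - 1*(-22))/(-77349) = (723/4 + 22)*(-1/77349) = (811/4)*(-1/77349) = -811/309396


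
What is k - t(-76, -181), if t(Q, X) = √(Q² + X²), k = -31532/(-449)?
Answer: 31532/449 - √38537 ≈ -126.08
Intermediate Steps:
k = 31532/449 (k = -31532*(-1/449) = 31532/449 ≈ 70.227)
k - t(-76, -181) = 31532/449 - √((-76)² + (-181)²) = 31532/449 - √(5776 + 32761) = 31532/449 - √38537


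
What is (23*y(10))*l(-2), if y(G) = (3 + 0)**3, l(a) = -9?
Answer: -5589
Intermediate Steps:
y(G) = 27 (y(G) = 3**3 = 27)
(23*y(10))*l(-2) = (23*27)*(-9) = 621*(-9) = -5589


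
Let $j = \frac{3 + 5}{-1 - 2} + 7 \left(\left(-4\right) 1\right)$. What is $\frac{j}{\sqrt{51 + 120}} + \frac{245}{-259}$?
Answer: $- \frac{35}{37} - \frac{92 \sqrt{19}}{171} \approx -3.2911$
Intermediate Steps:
$j = - \frac{92}{3}$ ($j = \frac{8}{-3} + 7 \left(-4\right) = 8 \left(- \frac{1}{3}\right) - 28 = - \frac{8}{3} - 28 = - \frac{92}{3} \approx -30.667$)
$\frac{j}{\sqrt{51 + 120}} + \frac{245}{-259} = - \frac{92}{3 \sqrt{51 + 120}} + \frac{245}{-259} = - \frac{92}{3 \sqrt{171}} + 245 \left(- \frac{1}{259}\right) = - \frac{92}{3 \cdot 3 \sqrt{19}} - \frac{35}{37} = - \frac{92 \frac{\sqrt{19}}{57}}{3} - \frac{35}{37} = - \frac{92 \sqrt{19}}{171} - \frac{35}{37} = - \frac{35}{37} - \frac{92 \sqrt{19}}{171}$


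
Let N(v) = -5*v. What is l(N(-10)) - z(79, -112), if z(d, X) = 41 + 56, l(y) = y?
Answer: -47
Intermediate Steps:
z(d, X) = 97
l(N(-10)) - z(79, -112) = -5*(-10) - 1*97 = 50 - 97 = -47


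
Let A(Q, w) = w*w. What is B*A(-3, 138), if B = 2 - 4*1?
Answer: -38088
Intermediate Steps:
A(Q, w) = w**2
B = -2 (B = 2 - 4 = -2)
B*A(-3, 138) = -2*138**2 = -2*19044 = -38088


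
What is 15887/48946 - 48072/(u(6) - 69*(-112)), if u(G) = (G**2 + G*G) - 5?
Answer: -2229092947/381534070 ≈ -5.8424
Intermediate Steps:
u(G) = -5 + 2*G**2 (u(G) = (G**2 + G**2) - 5 = 2*G**2 - 5 = -5 + 2*G**2)
15887/48946 - 48072/(u(6) - 69*(-112)) = 15887/48946 - 48072/((-5 + 2*6**2) - 69*(-112)) = 15887*(1/48946) - 48072/((-5 + 2*36) + 7728) = 15887/48946 - 48072/((-5 + 72) + 7728) = 15887/48946 - 48072/(67 + 7728) = 15887/48946 - 48072/7795 = -2229092947/381534070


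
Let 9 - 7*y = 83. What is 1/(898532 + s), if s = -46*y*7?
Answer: 1/901936 ≈ 1.1087e-6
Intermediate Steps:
y = -74/7 (y = 9/7 - ⅐*83 = 9/7 - 83/7 = -74/7 ≈ -10.571)
s = 3404 (s = -46*(-74/7)*7 = (3404/7)*7 = 3404)
1/(898532 + s) = 1/(898532 + 3404) = 1/901936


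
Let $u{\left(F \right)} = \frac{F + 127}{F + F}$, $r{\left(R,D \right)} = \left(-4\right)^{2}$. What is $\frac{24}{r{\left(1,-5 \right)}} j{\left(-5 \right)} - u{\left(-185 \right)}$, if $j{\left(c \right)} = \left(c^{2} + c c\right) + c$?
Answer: $\frac{24917}{370} \approx 67.343$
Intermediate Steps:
$r{\left(R,D \right)} = 16$
$j{\left(c \right)} = c + 2 c^{2}$ ($j{\left(c \right)} = \left(c^{2} + c^{2}\right) + c = 2 c^{2} + c = c + 2 c^{2}$)
$u{\left(F \right)} = \frac{127 + F}{2 F}$
$\frac{24}{r{\left(1,-5 \right)}} j{\left(-5 \right)} - u{\left(-185 \right)} = \frac{24}{16} \left(- 5 \left(1 + 2 \left(-5\right)\right)\right) - \frac{127 - 185}{2 \left(-185\right)} = 24 \cdot \frac{1}{16} \left(- 5 \left(1 - 10\right)\right) - \frac{1}{2} \left(- \frac{1}{185}\right) \left(-58\right) = \frac{3 \left(\left(-5\right) \left(-9\right)\right)}{2} - \frac{29}{185} = \frac{3}{2} \cdot 45 - \frac{29}{185} = \frac{135}{2} - \frac{29}{185} = \frac{24917}{370}$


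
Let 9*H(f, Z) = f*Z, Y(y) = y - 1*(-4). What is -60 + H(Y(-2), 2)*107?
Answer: -112/9 ≈ -12.444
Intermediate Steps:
Y(y) = 4 + y (Y(y) = y + 4 = 4 + y)
H(f, Z) = Z*f/9 (H(f, Z) = (f*Z)/9 = (Z*f)/9 = Z*f/9)
-60 + H(Y(-2), 2)*107 = -60 + ((⅑)*2*(4 - 2))*107 = -60 + ((⅑)*2*2)*107 = -60 + (4/9)*107 = -60 + 428/9 = -112/9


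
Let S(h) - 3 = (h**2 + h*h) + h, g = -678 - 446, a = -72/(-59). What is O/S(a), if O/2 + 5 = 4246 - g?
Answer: 37351130/25059 ≈ 1490.5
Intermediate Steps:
a = 72/59 (a = -72*(-1/59) = 72/59 ≈ 1.2203)
g = -1124
O = 10730 (O = -10 + 2*(4246 - 1*(-1124)) = -10 + 2*(4246 + 1124) = -10 + 2*5370 = -10 + 10740 = 10730)
S(h) = 3 + h + 2*h**2 (S(h) = 3 + ((h**2 + h*h) + h) = 3 + ((h**2 + h**2) + h) = 3 + (2*h**2 + h) = 3 + (h + 2*h**2) = 3 + h + 2*h**2)
O/S(a) = 10730/(3 + 72/59 + 2*(72/59)**2) = 10730/(3 + 72/59 + 2*(5184/3481)) = 10730/(3 + 72/59 + 10368/3481) = 10730/(25059/3481) = 10730*(3481/25059) = 37351130/25059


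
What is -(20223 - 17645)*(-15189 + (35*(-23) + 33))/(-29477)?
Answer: -41147458/29477 ≈ -1395.9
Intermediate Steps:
-(20223 - 17645)*(-15189 + (35*(-23) + 33))/(-29477) = -2578*(-15189 + (-805 + 33))*(-1)/29477 = -2578*(-15189 - 772)*(-1)/29477 = -2578*(-15961)*(-1)/29477 = -(-41147458)*(-1)/29477 = -1*41147458/29477 = -41147458/29477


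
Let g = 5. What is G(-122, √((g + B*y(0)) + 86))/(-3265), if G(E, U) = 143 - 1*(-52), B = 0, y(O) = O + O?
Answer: -39/653 ≈ -0.059724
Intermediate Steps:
y(O) = 2*O
G(E, U) = 195 (G(E, U) = 143 + 52 = 195)
G(-122, √((g + B*y(0)) + 86))/(-3265) = 195/(-3265) = 195*(-1/3265) = -39/653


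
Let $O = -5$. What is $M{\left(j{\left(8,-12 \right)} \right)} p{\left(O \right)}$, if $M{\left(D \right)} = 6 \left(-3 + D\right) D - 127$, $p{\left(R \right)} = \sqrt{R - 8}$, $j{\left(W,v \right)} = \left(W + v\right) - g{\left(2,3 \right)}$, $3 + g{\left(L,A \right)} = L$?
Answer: $- 19 i \sqrt{13} \approx - 68.505 i$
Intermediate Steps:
$g{\left(L,A \right)} = -3 + L$
$j{\left(W,v \right)} = 1 + W + v$ ($j{\left(W,v \right)} = \left(W + v\right) - \left(-3 + 2\right) = \left(W + v\right) - -1 = \left(W + v\right) + 1 = 1 + W + v$)
$p{\left(R \right)} = \sqrt{-8 + R}$
$M{\left(D \right)} = -127 + D \left(-18 + 6 D\right)$ ($M{\left(D \right)} = \left(-18 + 6 D\right) D - 127 = D \left(-18 + 6 D\right) - 127 = -127 + D \left(-18 + 6 D\right)$)
$M{\left(j{\left(8,-12 \right)} \right)} p{\left(O \right)} = \left(-127 - 18 \left(1 + 8 - 12\right) + 6 \left(1 + 8 - 12\right)^{2}\right) \sqrt{-8 - 5} = \left(-127 - -54 + 6 \left(-3\right)^{2}\right) \sqrt{-13} = \left(-127 + 54 + 6 \cdot 9\right) i \sqrt{13} = \left(-127 + 54 + 54\right) i \sqrt{13} = - 19 i \sqrt{13}$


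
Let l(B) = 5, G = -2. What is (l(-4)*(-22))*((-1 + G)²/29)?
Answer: -990/29 ≈ -34.138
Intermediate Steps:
(l(-4)*(-22))*((-1 + G)²/29) = (5*(-22))*((-1 - 2)²/29) = -110*(-3)²/29 = -990/29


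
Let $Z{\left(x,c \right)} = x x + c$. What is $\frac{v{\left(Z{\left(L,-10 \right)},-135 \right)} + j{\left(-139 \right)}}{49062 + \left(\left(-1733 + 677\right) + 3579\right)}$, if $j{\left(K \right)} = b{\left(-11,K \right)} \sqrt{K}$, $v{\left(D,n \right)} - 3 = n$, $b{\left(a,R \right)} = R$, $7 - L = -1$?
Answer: $- \frac{44}{17195} - \frac{139 i \sqrt{139}}{51585} \approx -0.0025589 - 0.031769 i$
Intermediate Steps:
$L = 8$ ($L = 7 - -1 = 7 + 1 = 8$)
$Z{\left(x,c \right)} = c + x^{2}$ ($Z{\left(x,c \right)} = x^{2} + c = c + x^{2}$)
$v{\left(D,n \right)} = 3 + n$
$j{\left(K \right)} = K^{\frac{3}{2}}$ ($j{\left(K \right)} = K \sqrt{K} = K^{\frac{3}{2}}$)
$\frac{v{\left(Z{\left(L,-10 \right)},-135 \right)} + j{\left(-139 \right)}}{49062 + \left(\left(-1733 + 677\right) + 3579\right)} = \frac{\left(3 - 135\right) + \left(-139\right)^{\frac{3}{2}}}{49062 + \left(\left(-1733 + 677\right) + 3579\right)} = \frac{-132 - 139 i \sqrt{139}}{49062 + \left(-1056 + 3579\right)} = \frac{-132 - 139 i \sqrt{139}}{49062 + 2523} = \frac{-132 - 139 i \sqrt{139}}{51585} = \left(-132 - 139 i \sqrt{139}\right) \frac{1}{51585} = - \frac{44}{17195} - \frac{139 i \sqrt{139}}{51585}$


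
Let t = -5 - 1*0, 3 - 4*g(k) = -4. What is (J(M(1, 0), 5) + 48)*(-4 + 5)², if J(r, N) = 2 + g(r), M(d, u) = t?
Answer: 207/4 ≈ 51.750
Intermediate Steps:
g(k) = 7/4 (g(k) = ¾ - ¼*(-4) = ¾ + 1 = 7/4)
t = -5 (t = -5 + 0 = -5)
M(d, u) = -5
J(r, N) = 15/4 (J(r, N) = 2 + 7/4 = 15/4)
(J(M(1, 0), 5) + 48)*(-4 + 5)² = (15/4 + 48)*(-4 + 5)² = (207/4)*1² = (207/4)*1 = 207/4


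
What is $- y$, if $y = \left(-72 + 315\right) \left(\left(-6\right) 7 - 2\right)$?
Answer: $10692$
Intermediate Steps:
$y = -10692$ ($y = 243 \left(-42 - 2\right) = 243 \left(-44\right) = -10692$)
$- y = \left(-1\right) \left(-10692\right) = 10692$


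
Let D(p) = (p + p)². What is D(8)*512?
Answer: 131072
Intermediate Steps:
D(p) = 4*p² (D(p) = (2*p)² = 4*p²)
D(8)*512 = (4*8²)*512 = (4*64)*512 = 256*512 = 131072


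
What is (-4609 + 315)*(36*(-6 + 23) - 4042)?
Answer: 14728420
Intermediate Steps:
(-4609 + 315)*(36*(-6 + 23) - 4042) = -4294*(36*17 - 4042) = -4294*(612 - 4042) = -4294*(-3430) = 14728420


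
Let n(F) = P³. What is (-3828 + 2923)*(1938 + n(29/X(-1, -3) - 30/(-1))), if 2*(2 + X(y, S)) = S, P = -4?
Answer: -1695970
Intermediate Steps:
X(y, S) = -2 + S/2
n(F) = -64 (n(F) = (-4)³ = -64)
(-3828 + 2923)*(1938 + n(29/X(-1, -3) - 30/(-1))) = (-3828 + 2923)*(1938 - 64) = -905*1874 = -1695970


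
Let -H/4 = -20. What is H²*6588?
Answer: 42163200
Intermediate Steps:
H = 80 (H = -4*(-20) = 80)
H²*6588 = 80²*6588 = 6400*6588 = 42163200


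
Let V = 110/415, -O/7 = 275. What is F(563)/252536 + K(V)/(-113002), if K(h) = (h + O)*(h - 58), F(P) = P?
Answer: -96443607600761/98295948196504 ≈ -0.98116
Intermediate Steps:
O = -1925 (O = -7*275 = -1925)
V = 22/83 (V = 110*(1/415) = 22/83 ≈ 0.26506)
K(h) = (-1925 + h)*(-58 + h) (K(h) = (h - 1925)*(h - 58) = (-1925 + h)*(-58 + h))
F(563)/252536 + K(V)/(-113002) = 563/252536 + (111650 + (22/83)**2 - 1983*22/83)/(-113002) = 563*(1/252536) + (111650 + 484/6889 - 43626/83)*(-1/113002) = 563/252536 + (765536376/6889)*(-1/113002) = 563/252536 - 382768188/389235389 = -96443607600761/98295948196504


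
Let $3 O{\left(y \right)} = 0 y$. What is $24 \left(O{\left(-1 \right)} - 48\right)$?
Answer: $-1152$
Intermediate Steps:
$O{\left(y \right)} = 0$ ($O{\left(y \right)} = \frac{0 y}{3} = \frac{1}{3} \cdot 0 = 0$)
$24 \left(O{\left(-1 \right)} - 48\right) = 24 \left(0 - 48\right) = 24 \left(-48\right) = -1152$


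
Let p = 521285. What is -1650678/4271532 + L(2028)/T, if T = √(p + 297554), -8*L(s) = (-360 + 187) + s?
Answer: -275113/711922 - 265*√16711/133688 ≈ -0.64268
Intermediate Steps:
L(s) = 173/8 - s/8 (L(s) = -((-360 + 187) + s)/8 = -(-173 + s)/8 = 173/8 - s/8)
T = 7*√16711 (T = √(521285 + 297554) = √818839 = 7*√16711 ≈ 904.90)
-1650678/4271532 + L(2028)/T = -1650678/4271532 + (173/8 - ⅛*2028)/((7*√16711)) = -1650678*1/4271532 + (173/8 - 507/2)*(√16711/116977) = -275113/711922 - 265*√16711/133688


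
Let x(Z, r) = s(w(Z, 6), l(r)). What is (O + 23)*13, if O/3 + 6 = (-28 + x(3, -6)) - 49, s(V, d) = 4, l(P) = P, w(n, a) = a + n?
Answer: -2782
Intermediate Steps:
x(Z, r) = 4
O = -237 (O = -18 + 3*((-28 + 4) - 49) = -18 + 3*(-24 - 49) = -18 + 3*(-73) = -18 - 219 = -237)
(O + 23)*13 = (-237 + 23)*13 = -214*13 = -2782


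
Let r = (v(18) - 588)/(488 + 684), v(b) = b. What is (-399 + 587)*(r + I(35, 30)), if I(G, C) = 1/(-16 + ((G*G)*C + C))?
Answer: -246213119/2692963 ≈ -91.428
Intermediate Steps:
r = -285/586 (r = (18 - 588)/(488 + 684) = -570/1172 = -570*1/1172 = -285/586 ≈ -0.48635)
I(G, C) = 1/(-16 + C + C*G²) (I(G, C) = 1/(-16 + (G²*C + C)) = 1/(-16 + (C*G² + C)) = 1/(-16 + (C + C*G²)) = 1/(-16 + C + C*G²))
(-399 + 587)*(r + I(35, 30)) = (-399 + 587)*(-285/586 + 1/(-16 + 30 + 30*35²)) = 188*(-285/586 + 1/(-16 + 30 + 30*1225)) = 188*(-285/586 + 1/(-16 + 30 + 36750)) = 188*(-285/586 + 1/36764) = 188*(-5238577/10771852) = -246213119/2692963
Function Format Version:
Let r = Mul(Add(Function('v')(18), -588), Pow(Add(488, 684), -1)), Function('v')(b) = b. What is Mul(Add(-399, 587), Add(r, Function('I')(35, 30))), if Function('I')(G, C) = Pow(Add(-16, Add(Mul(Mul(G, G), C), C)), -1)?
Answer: Rational(-246213119, 2692963) ≈ -91.428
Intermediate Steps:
r = Rational(-285, 586) (r = Mul(Add(18, -588), Pow(Add(488, 684), -1)) = Mul(-570, Pow(1172, -1)) = Mul(-570, Rational(1, 1172)) = Rational(-285, 586) ≈ -0.48635)
Function('I')(G, C) = Pow(Add(-16, C, Mul(C, Pow(G, 2))), -1) (Function('I')(G, C) = Pow(Add(-16, Add(Mul(Pow(G, 2), C), C)), -1) = Pow(Add(-16, Add(Mul(C, Pow(G, 2)), C)), -1) = Pow(Add(-16, Add(C, Mul(C, Pow(G, 2)))), -1) = Pow(Add(-16, C, Mul(C, Pow(G, 2))), -1))
Mul(Add(-399, 587), Add(r, Function('I')(35, 30))) = Mul(Add(-399, 587), Add(Rational(-285, 586), Pow(Add(-16, 30, Mul(30, Pow(35, 2))), -1))) = Mul(188, Add(Rational(-285, 586), Pow(Add(-16, 30, Mul(30, 1225)), -1))) = Mul(188, Add(Rational(-285, 586), Pow(Add(-16, 30, 36750), -1))) = Mul(188, Add(Rational(-285, 586), Pow(36764, -1))) = Mul(188, Add(Rational(-285, 586), Rational(1, 36764))) = Mul(188, Rational(-5238577, 10771852)) = Rational(-246213119, 2692963)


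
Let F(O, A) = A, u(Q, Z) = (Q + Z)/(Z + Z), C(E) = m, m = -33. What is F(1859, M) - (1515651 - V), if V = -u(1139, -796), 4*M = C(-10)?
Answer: -2412929183/1592 ≈ -1.5157e+6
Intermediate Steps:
C(E) = -33
u(Q, Z) = (Q + Z)/(2*Z) (u(Q, Z) = (Q + Z)/((2*Z)) = (Q + Z)*(1/(2*Z)) = (Q + Z)/(2*Z))
M = -33/4 (M = (¼)*(-33) = -33/4 ≈ -8.2500)
V = 343/1592 (V = -(1139 - 796)/(2*(-796)) = -(-1)*343/(2*796) = -1*(-343/1592) = 343/1592 ≈ 0.21545)
F(1859, M) - (1515651 - V) = -33/4 - (1515651 - 1*343/1592) = -33/4 - (1515651 - 343/1592) = -33/4 - 1*2412916049/1592 = -33/4 - 2412916049/1592 = -2412929183/1592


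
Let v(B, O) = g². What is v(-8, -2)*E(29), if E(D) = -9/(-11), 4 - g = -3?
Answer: 441/11 ≈ 40.091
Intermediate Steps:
g = 7 (g = 4 - 1*(-3) = 4 + 3 = 7)
E(D) = 9/11 (E(D) = -9*(-1/11) = 9/11)
v(B, O) = 49 (v(B, O) = 7² = 49)
v(-8, -2)*E(29) = 49*(9/11) = 441/11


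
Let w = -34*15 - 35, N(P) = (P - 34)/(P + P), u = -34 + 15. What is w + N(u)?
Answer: -20657/38 ≈ -543.61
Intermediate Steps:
u = -19
N(P) = (-34 + P)/(2*P) (N(P) = (-34 + P)/((2*P)) = (-34 + P)*(1/(2*P)) = (-34 + P)/(2*P))
w = -545 (w = -510 - 35 = -545)
w + N(u) = -545 + (1/2)*(-34 - 19)/(-19) = -545 + (1/2)*(-1/19)*(-53) = -545 + 53/38 = -20657/38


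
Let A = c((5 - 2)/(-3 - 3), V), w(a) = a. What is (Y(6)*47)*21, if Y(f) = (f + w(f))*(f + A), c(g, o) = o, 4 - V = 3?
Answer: 82908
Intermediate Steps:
V = 1 (V = 4 - 1*3 = 4 - 3 = 1)
A = 1
Y(f) = 2*f*(1 + f) (Y(f) = (f + f)*(f + 1) = (2*f)*(1 + f) = 2*f*(1 + f))
(Y(6)*47)*21 = ((2*6*(1 + 6))*47)*21 = ((2*6*7)*47)*21 = (84*47)*21 = 3948*21 = 82908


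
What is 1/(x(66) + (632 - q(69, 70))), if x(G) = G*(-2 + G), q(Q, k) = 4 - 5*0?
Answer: 1/4852 ≈ 0.00020610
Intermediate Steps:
q(Q, k) = 4 (q(Q, k) = 4 + 0 = 4)
1/(x(66) + (632 - q(69, 70))) = 1/(66*(-2 + 66) + (632 - 1*4)) = 1/(66*64 + (632 - 4)) = 1/(4224 + 628) = 1/4852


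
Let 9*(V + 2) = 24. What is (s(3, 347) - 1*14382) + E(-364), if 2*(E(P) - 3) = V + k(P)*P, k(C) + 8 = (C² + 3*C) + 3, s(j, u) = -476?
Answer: -71788418/3 ≈ -2.3929e+7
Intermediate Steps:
V = ⅔ (V = -2 + (⅑)*24 = -2 + 8/3 = ⅔ ≈ 0.66667)
k(C) = -5 + C² + 3*C (k(C) = -8 + ((C² + 3*C) + 3) = -8 + (3 + C² + 3*C) = -5 + C² + 3*C)
E(P) = 10/3 + P*(-5 + P² + 3*P)/2 (E(P) = 3 + (⅔ + (-5 + P² + 3*P)*P)/2 = 3 + (⅔ + P*(-5 + P² + 3*P))/2 = 3 + (⅓ + P*(-5 + P² + 3*P)/2) = 10/3 + P*(-5 + P² + 3*P)/2)
(s(3, 347) - 1*14382) + E(-364) = (-476 - 1*14382) + (10/3 + (½)*(-364)*(-5 + (-364)² + 3*(-364))) = (-476 - 14382) + (10/3 + (½)*(-364)*(-5 + 132496 - 1092)) = -14858 + (10/3 + (½)*(-364)*131399) = -14858 + (10/3 - 23914618) = -14858 - 71743844/3 = -71788418/3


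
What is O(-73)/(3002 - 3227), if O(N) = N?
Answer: 73/225 ≈ 0.32444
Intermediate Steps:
O(-73)/(3002 - 3227) = -73/(3002 - 3227) = -73/(-225) = -73*(-1/225) = 73/225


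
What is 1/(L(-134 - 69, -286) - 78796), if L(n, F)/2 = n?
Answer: -1/79202 ≈ -1.2626e-5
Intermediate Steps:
L(n, F) = 2*n
1/(L(-134 - 69, -286) - 78796) = 1/(2*(-134 - 69) - 78796) = 1/(2*(-203) - 78796) = 1/(-406 - 78796) = 1/(-79202) = -1/79202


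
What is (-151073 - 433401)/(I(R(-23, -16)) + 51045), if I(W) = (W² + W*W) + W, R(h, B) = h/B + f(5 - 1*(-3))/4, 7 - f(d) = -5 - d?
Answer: -74812672/6545193 ≈ -11.430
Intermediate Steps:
f(d) = 12 + d (f(d) = 7 - (-5 - d) = 7 + (5 + d) = 12 + d)
R(h, B) = 5 + h/B (R(h, B) = h/B + (12 + (5 - 1*(-3)))/4 = h/B + (12 + (5 + 3))*(¼) = h/B + (12 + 8)*(¼) = h/B + 20*(¼) = h/B + 5 = 5 + h/B)
I(W) = W + 2*W² (I(W) = (W² + W²) + W = 2*W² + W = W + 2*W²)
(-151073 - 433401)/(I(R(-23, -16)) + 51045) = (-151073 - 433401)/((5 - 23/(-16))*(1 + 2*(5 - 23/(-16))) + 51045) = -584474/((5 - 23*(-1/16))*(1 + 2*(5 - 23*(-1/16))) + 51045) = -584474/((5 + 23/16)*(1 + 2*(5 + 23/16)) + 51045) = -584474/(103*(1 + 2*(103/16))/16 + 51045) = -584474/(103*(1 + 103/8)/16 + 51045) = -584474/((103/16)*(111/8) + 51045) = -584474/(11433/128 + 51045) = -584474/6545193/128 = -584474*128/6545193 = -74812672/6545193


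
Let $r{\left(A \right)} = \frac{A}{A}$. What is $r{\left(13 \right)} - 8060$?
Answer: $-8059$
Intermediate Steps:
$r{\left(A \right)} = 1$
$r{\left(13 \right)} - 8060 = 1 - 8060 = -8059$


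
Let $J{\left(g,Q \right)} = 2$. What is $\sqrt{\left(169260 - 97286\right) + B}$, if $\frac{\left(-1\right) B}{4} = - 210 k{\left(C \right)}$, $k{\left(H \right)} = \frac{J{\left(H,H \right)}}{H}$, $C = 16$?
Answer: $7 \sqrt{1471} \approx 268.48$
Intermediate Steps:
$k{\left(H \right)} = \frac{2}{H}$
$B = 105$ ($B = - 4 \left(- 210 \cdot \frac{2}{16}\right) = - 4 \left(- 210 \cdot 2 \cdot \frac{1}{16}\right) = - 4 \left(\left(-210\right) \frac{1}{8}\right) = \left(-4\right) \left(- \frac{105}{4}\right) = 105$)
$\sqrt{\left(169260 - 97286\right) + B} = \sqrt{\left(169260 - 97286\right) + 105} = \sqrt{71974 + 105} = \sqrt{72079} = 7 \sqrt{1471}$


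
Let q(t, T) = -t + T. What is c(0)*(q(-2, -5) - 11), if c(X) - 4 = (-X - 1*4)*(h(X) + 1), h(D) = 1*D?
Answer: 0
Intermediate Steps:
h(D) = D
q(t, T) = T - t
c(X) = 4 + (1 + X)*(-4 - X) (c(X) = 4 + (-X - 1*4)*(X + 1) = 4 + (-X - 4)*(1 + X) = 4 + (-4 - X)*(1 + X) = 4 + (1 + X)*(-4 - X))
c(0)*(q(-2, -5) - 11) = (0*(-5 - 1*0))*((-5 - 1*(-2)) - 11) = (0*(-5 + 0))*((-5 + 2) - 11) = (0*(-5))*(-3 - 11) = 0*(-14) = 0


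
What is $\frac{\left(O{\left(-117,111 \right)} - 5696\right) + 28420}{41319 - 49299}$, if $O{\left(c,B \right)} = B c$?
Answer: $- \frac{1391}{1140} \approx -1.2202$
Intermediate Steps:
$\frac{\left(O{\left(-117,111 \right)} - 5696\right) + 28420}{41319 - 49299} = \frac{\left(111 \left(-117\right) - 5696\right) + 28420}{41319 - 49299} = \frac{\left(-12987 - 5696\right) + 28420}{-7980} = \left(-18683 + 28420\right) \left(- \frac{1}{7980}\right) = 9737 \left(- \frac{1}{7980}\right) = - \frac{1391}{1140}$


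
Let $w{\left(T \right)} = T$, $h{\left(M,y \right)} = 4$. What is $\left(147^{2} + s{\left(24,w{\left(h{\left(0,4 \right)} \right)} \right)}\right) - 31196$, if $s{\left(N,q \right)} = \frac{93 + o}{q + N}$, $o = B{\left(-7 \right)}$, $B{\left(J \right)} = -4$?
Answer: $- \frac{268347}{28} \approx -9583.8$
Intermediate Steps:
$o = -4$
$s{\left(N,q \right)} = \frac{89}{N + q}$ ($s{\left(N,q \right)} = \frac{93 - 4}{q + N} = \frac{89}{N + q}$)
$\left(147^{2} + s{\left(24,w{\left(h{\left(0,4 \right)} \right)} \right)}\right) - 31196 = \left(147^{2} + \frac{89}{24 + 4}\right) - 31196 = \left(21609 + \frac{89}{28}\right) - 31196 = \frac{605141}{28} - 31196 = - \frac{268347}{28}$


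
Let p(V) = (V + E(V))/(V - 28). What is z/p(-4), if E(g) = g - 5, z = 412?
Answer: 13184/13 ≈ 1014.2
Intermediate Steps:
E(g) = -5 + g
p(V) = (-5 + 2*V)/(-28 + V) (p(V) = (V + (-5 + V))/(V - 28) = (-5 + 2*V)/(-28 + V))
z/p(-4) = 412/(((-5 + 2*(-4))/(-28 - 4))) = 412/(((-5 - 8)/(-32))) = 412/((-1/32*(-13))) = 412/(13/32) = 412*(32/13) = 13184/13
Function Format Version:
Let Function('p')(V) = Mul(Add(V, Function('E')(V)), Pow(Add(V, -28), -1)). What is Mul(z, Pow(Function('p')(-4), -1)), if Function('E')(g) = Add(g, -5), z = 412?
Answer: Rational(13184, 13) ≈ 1014.2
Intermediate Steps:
Function('E')(g) = Add(-5, g)
Function('p')(V) = Mul(Pow(Add(-28, V), -1), Add(-5, Mul(2, V))) (Function('p')(V) = Mul(Add(V, Add(-5, V)), Pow(Add(V, -28), -1)) = Mul(Add(-5, Mul(2, V)), Pow(Add(-28, V), -1)) = Mul(Pow(Add(-28, V), -1), Add(-5, Mul(2, V))))
Mul(z, Pow(Function('p')(-4), -1)) = Mul(412, Pow(Mul(Pow(Add(-28, -4), -1), Add(-5, Mul(2, -4))), -1)) = Mul(412, Pow(Mul(Pow(-32, -1), Add(-5, -8)), -1)) = Mul(412, Pow(Mul(Rational(-1, 32), -13), -1)) = Mul(412, Pow(Rational(13, 32), -1)) = Mul(412, Rational(32, 13)) = Rational(13184, 13)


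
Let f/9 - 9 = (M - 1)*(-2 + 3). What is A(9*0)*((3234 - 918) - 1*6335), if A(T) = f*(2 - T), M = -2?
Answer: -434052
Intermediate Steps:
f = 54 (f = 81 + 9*((-2 - 1)*(-2 + 3)) = 81 + 9*(-3*1) = 81 + 9*(-3) = 81 - 27 = 54)
A(T) = 108 - 54*T (A(T) = 54*(2 - T) = 108 - 54*T)
A(9*0)*((3234 - 918) - 1*6335) = (108 - 486*0)*((3234 - 918) - 1*6335) = (108 - 54*0)*(2316 - 6335) = (108 + 0)*(-4019) = 108*(-4019) = -434052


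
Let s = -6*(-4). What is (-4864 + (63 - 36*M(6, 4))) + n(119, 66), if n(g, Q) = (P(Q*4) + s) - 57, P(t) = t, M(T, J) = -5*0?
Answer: -4570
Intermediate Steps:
s = 24
M(T, J) = 0
n(g, Q) = -33 + 4*Q (n(g, Q) = (Q*4 + 24) - 57 = (4*Q + 24) - 57 = (24 + 4*Q) - 57 = -33 + 4*Q)
(-4864 + (63 - 36*M(6, 4))) + n(119, 66) = (-4864 + (63 - 36*0)) + (-33 + 4*66) = (-4864 + (63 + 0)) + (-33 + 264) = (-4864 + 63) + 231 = -4801 + 231 = -4570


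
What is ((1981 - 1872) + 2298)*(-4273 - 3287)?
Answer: -18196920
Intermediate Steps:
((1981 - 1872) + 2298)*(-4273 - 3287) = (109 + 2298)*(-7560) = 2407*(-7560) = -18196920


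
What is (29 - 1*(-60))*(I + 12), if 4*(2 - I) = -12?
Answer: 1513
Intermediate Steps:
I = 5 (I = 2 - ¼*(-12) = 2 + 3 = 5)
(29 - 1*(-60))*(I + 12) = (29 - 1*(-60))*(5 + 12) = (29 + 60)*17 = 89*17 = 1513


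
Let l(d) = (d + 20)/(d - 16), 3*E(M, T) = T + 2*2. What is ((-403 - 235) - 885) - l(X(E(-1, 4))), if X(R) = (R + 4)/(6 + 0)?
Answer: -101946/67 ≈ -1521.6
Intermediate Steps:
E(M, T) = 4/3 + T/3 (E(M, T) = (T + 2*2)/3 = (T + 4)/3 = (4 + T)/3 = 4/3 + T/3)
X(R) = 2/3 + R/6 (X(R) = (4 + R)/6 = (4 + R)*(1/6) = 2/3 + R/6)
l(d) = (20 + d)/(-16 + d)
((-403 - 235) - 885) - l(X(E(-1, 4))) = ((-403 - 235) - 885) - (20 + (2/3 + (4/3 + (1/3)*4)/6))/(-16 + (2/3 + (4/3 + (1/3)*4)/6)) = (-638 - 885) - (20 + (2/3 + (4/3 + 4/3)/6))/(-16 + (2/3 + (4/3 + 4/3)/6)) = -1523 - (20 + (2/3 + (1/6)*(8/3)))/(-16 + (2/3 + (1/6)*(8/3))) = -1523 - (20 + (2/3 + 4/9))/(-16 + (2/3 + 4/9)) = -1523 - (20 + 10/9)/(-16 + 10/9) = -1523 - 190/((-134/9)*9) = -1523 - (-9)*190/(134*9) = -1523 - 1*(-95/67) = -1523 + 95/67 = -101946/67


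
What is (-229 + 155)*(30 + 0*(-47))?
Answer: -2220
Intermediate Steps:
(-229 + 155)*(30 + 0*(-47)) = -74*(30 + 0) = -74*30 = -2220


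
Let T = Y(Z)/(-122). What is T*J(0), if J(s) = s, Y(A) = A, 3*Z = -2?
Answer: 0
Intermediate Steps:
Z = -⅔ (Z = (⅓)*(-2) = -⅔ ≈ -0.66667)
T = 1/183 (T = -⅔/(-122) = -⅔*(-1/122) = 1/183 ≈ 0.0054645)
T*J(0) = (1/183)*0 = 0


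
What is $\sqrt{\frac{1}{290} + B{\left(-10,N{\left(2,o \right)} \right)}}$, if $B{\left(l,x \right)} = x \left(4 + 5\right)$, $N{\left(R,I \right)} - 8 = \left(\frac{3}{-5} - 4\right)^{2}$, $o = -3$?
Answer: $\frac{\sqrt{22071494}}{290} \approx 16.2$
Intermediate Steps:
$N{\left(R,I \right)} = \frac{729}{25}$ ($N{\left(R,I \right)} = 8 + \left(\frac{3}{-5} - 4\right)^{2} = 8 + \left(3 \left(- \frac{1}{5}\right) - 4\right)^{2} = 8 + \left(- \frac{3}{5} - 4\right)^{2} = 8 + \left(- \frac{23}{5}\right)^{2} = 8 + \frac{529}{25} = \frac{729}{25}$)
$B{\left(l,x \right)} = 9 x$ ($B{\left(l,x \right)} = x 9 = 9 x$)
$\sqrt{\frac{1}{290} + B{\left(-10,N{\left(2,o \right)} \right)}} = \sqrt{\frac{1}{290} + 9 \cdot \frac{729}{25}} = \sqrt{\frac{1}{290} + \frac{6561}{25}} = \sqrt{\frac{380543}{1450}} = \frac{\sqrt{22071494}}{290}$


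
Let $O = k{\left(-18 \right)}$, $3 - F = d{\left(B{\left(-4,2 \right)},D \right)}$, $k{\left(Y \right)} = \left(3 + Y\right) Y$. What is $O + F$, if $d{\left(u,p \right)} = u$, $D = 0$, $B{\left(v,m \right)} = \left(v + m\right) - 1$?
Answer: $276$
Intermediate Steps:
$k{\left(Y \right)} = Y \left(3 + Y\right)$
$B{\left(v,m \right)} = -1 + m + v$ ($B{\left(v,m \right)} = \left(m + v\right) - 1 = -1 + m + v$)
$F = 6$ ($F = 3 - \left(-1 + 2 - 4\right) = 3 - -3 = 3 + 3 = 6$)
$O = 270$ ($O = - 18 \left(3 - 18\right) = \left(-18\right) \left(-15\right) = 270$)
$O + F = 270 + 6 = 276$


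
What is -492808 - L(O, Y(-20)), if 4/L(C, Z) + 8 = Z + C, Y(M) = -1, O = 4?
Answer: -2464036/5 ≈ -4.9281e+5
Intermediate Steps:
L(C, Z) = 4/(-8 + C + Z) (L(C, Z) = 4/(-8 + (Z + C)) = 4/(-8 + (C + Z)) = 4/(-8 + C + Z))
-492808 - L(O, Y(-20)) = -492808 - 4/(-8 + 4 - 1) = -492808 - 4/(-5) = -492808 - 4*(-1)/5 = -492808 - 1*(-⅘) = -492808 + ⅘ = -2464036/5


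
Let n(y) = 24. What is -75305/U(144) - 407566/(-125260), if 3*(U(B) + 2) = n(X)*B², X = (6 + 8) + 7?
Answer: 7272098647/2597360045 ≈ 2.7998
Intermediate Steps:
X = 21 (X = 14 + 7 = 21)
U(B) = -2 + 8*B² (U(B) = -2 + (24*B²)/3 = -2 + 8*B²)
-75305/U(144) - 407566/(-125260) = -75305/(-2 + 8*144²) - 407566/(-125260) = -75305/(-2 + 8*20736) - 407566*(-1/125260) = -75305/(-2 + 165888) + 203783/62630 = -75305/165886 + 203783/62630 = 7272098647/2597360045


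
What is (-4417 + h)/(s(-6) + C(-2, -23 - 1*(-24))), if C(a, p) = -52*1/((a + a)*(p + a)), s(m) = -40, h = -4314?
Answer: 8731/53 ≈ 164.74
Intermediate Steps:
C(a, p) = -26/(a*(a + p)) (C(a, p) = -52*1/(2*a*(a + p)) = -26/(a*(a + p)))
(-4417 + h)/(s(-6) + C(-2, -23 - 1*(-24))) = (-4417 - 4314)/(-40 - 26/(-2*(-2 + (-23 - 1*(-24))))) = -8731/(-40 - 26*(-½)/(-2 + (-23 + 24))) = -8731/(-40 - 26*(-½)/(-2 + 1)) = -8731/(-40 - 26*(-½)/(-1)) = -8731/(-40 - 26*(-½)*(-1)) = -8731/(-40 - 13) = -8731/(-53) = -8731*(-1/53) = 8731/53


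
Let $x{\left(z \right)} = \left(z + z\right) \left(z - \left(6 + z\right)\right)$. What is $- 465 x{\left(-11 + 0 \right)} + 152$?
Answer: $-61228$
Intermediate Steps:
$x{\left(z \right)} = - 12 z$ ($x{\left(z \right)} = 2 z \left(-6\right) = - 12 z$)
$- 465 x{\left(-11 + 0 \right)} + 152 = - 465 \left(- 12 \left(-11 + 0\right)\right) + 152 = - 465 \left(\left(-12\right) \left(-11\right)\right) + 152 = \left(-465\right) 132 + 152 = -61380 + 152 = -61228$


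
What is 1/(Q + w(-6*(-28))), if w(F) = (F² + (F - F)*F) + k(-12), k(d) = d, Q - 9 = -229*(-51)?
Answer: 1/39900 ≈ 2.5063e-5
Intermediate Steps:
Q = 11688 (Q = 9 - 229*(-51) = 9 + 11679 = 11688)
w(F) = -12 + F² (w(F) = (F² + (F - F)*F) - 12 = (F² + 0*F) - 12 = (F² + 0) - 12 = F² - 12 = -12 + F²)
1/(Q + w(-6*(-28))) = 1/(11688 + (-12 + (-6*(-28))²)) = 1/(11688 + (-12 + 168²)) = 1/(11688 + (-12 + 28224)) = 1/(11688 + 28212) = 1/39900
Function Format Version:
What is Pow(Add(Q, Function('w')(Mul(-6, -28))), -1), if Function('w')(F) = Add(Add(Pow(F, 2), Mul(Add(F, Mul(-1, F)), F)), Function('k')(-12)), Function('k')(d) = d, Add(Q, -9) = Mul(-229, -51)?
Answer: Rational(1, 39900) ≈ 2.5063e-5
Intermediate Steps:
Q = 11688 (Q = Add(9, Mul(-229, -51)) = Add(9, 11679) = 11688)
Function('w')(F) = Add(-12, Pow(F, 2)) (Function('w')(F) = Add(Add(Pow(F, 2), Mul(Add(F, Mul(-1, F)), F)), -12) = Add(Add(Pow(F, 2), Mul(0, F)), -12) = Add(Add(Pow(F, 2), 0), -12) = Add(Pow(F, 2), -12) = Add(-12, Pow(F, 2)))
Pow(Add(Q, Function('w')(Mul(-6, -28))), -1) = Pow(Add(11688, Add(-12, Pow(Mul(-6, -28), 2))), -1) = Pow(Add(11688, Add(-12, Pow(168, 2))), -1) = Pow(Add(11688, Add(-12, 28224)), -1) = Pow(Add(11688, 28212), -1) = Pow(39900, -1) = Rational(1, 39900)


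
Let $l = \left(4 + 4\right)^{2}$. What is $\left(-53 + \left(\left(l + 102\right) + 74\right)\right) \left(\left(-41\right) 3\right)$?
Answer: $-23001$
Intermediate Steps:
$l = 64$ ($l = 8^{2} = 64$)
$\left(-53 + \left(\left(l + 102\right) + 74\right)\right) \left(\left(-41\right) 3\right) = \left(-53 + \left(\left(64 + 102\right) + 74\right)\right) \left(\left(-41\right) 3\right) = \left(-53 + \left(166 + 74\right)\right) \left(-123\right) = \left(-53 + 240\right) \left(-123\right) = 187 \left(-123\right) = -23001$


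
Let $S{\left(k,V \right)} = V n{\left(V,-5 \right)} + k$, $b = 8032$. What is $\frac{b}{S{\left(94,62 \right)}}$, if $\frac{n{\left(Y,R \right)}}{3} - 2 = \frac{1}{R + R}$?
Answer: $\frac{40160}{2237} \approx 17.953$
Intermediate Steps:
$n{\left(Y,R \right)} = 6 + \frac{3}{2 R}$ ($n{\left(Y,R \right)} = 6 + \frac{3}{R + R} = 6 + \frac{3}{2 R}$)
$S{\left(k,V \right)} = k + \frac{57 V}{10}$ ($S{\left(k,V \right)} = V \left(6 + \frac{3}{2 \left(-5\right)}\right) + k = V \left(6 + \frac{3}{2} \left(- \frac{1}{5}\right)\right) + k = V \left(6 - \frac{3}{10}\right) + k = V \frac{57}{10} + k = \frac{57 V}{10} + k = k + \frac{57 V}{10}$)
$\frac{b}{S{\left(94,62 \right)}} = \frac{8032}{94 + \frac{57}{10} \cdot 62} = \frac{8032}{94 + \frac{1767}{5}} = \frac{8032}{\frac{2237}{5}} = 8032 \cdot \frac{5}{2237} = \frac{40160}{2237}$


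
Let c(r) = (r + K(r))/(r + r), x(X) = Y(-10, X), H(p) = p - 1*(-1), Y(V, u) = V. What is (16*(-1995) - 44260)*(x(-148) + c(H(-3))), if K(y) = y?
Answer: 685620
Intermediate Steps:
H(p) = 1 + p (H(p) = p + 1 = 1 + p)
x(X) = -10
c(r) = 1 (c(r) = (r + r)/(r + r) = (2*r)/((2*r)) = (2*r)*(1/(2*r)) = 1)
(16*(-1995) - 44260)*(x(-148) + c(H(-3))) = (16*(-1995) - 44260)*(-10 + 1) = (-31920 - 44260)*(-9) = -76180*(-9) = 685620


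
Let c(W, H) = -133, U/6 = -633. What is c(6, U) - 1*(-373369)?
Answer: 373236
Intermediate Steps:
U = -3798 (U = 6*(-633) = -3798)
c(6, U) - 1*(-373369) = -133 - 1*(-373369) = -133 + 373369 = 373236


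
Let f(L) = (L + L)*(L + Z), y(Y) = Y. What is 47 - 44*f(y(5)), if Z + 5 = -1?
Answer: 487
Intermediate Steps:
Z = -6 (Z = -5 - 1 = -6)
f(L) = 2*L*(-6 + L) (f(L) = (L + L)*(L - 6) = (2*L)*(-6 + L) = 2*L*(-6 + L))
47 - 44*f(y(5)) = 47 - 88*5*(-6 + 5) = 47 - 88*5*(-1) = 47 - 44*(-10) = 47 + 440 = 487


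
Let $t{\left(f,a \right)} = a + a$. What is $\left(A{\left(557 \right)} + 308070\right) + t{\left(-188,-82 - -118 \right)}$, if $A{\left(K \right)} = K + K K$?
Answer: $618948$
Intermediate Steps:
$t{\left(f,a \right)} = 2 a$
$A{\left(K \right)} = K + K^{2}$
$\left(A{\left(557 \right)} + 308070\right) + t{\left(-188,-82 - -118 \right)} = \left(557 \left(1 + 557\right) + 308070\right) + 2 \left(-82 - -118\right) = \left(557 \cdot 558 + 308070\right) + 2 \left(-82 + 118\right) = \left(310806 + 308070\right) + 2 \cdot 36 = 618876 + 72 = 618948$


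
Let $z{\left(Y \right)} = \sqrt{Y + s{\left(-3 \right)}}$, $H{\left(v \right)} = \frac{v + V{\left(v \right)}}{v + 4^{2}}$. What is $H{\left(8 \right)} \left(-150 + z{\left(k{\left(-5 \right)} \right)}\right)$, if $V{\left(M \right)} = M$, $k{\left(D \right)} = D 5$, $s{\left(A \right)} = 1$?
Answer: $-100 + \frac{4 i \sqrt{6}}{3} \approx -100.0 + 3.266 i$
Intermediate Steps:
$k{\left(D \right)} = 5 D$
$H{\left(v \right)} = \frac{2 v}{16 + v}$ ($H{\left(v \right)} = \frac{v + v}{v + 4^{2}} = \frac{2 v}{v + 16} = \frac{2 v}{16 + v}$)
$z{\left(Y \right)} = \sqrt{1 + Y}$ ($z{\left(Y \right)} = \sqrt{Y + 1} = \sqrt{1 + Y}$)
$H{\left(8 \right)} \left(-150 + z{\left(k{\left(-5 \right)} \right)}\right) = 2 \cdot 8 \frac{1}{16 + 8} \left(-150 + \sqrt{1 + 5 \left(-5\right)}\right) = 2 \cdot 8 \cdot \frac{1}{24} \left(-150 + \sqrt{1 - 25}\right) = 2 \cdot 8 \cdot \frac{1}{24} \left(-150 + \sqrt{-24}\right) = \frac{2 \left(-150 + 2 i \sqrt{6}\right)}{3} = -100 + \frac{4 i \sqrt{6}}{3}$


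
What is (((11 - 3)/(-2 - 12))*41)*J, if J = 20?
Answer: -3280/7 ≈ -468.57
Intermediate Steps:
(((11 - 3)/(-2 - 12))*41)*J = (((11 - 3)/(-2 - 12))*41)*20 = ((8/(-14))*41)*20 = ((8*(-1/14))*41)*20 = -4/7*41*20 = -164/7*20 = -3280/7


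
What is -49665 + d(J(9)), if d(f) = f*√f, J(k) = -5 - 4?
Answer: -49665 - 27*I ≈ -49665.0 - 27.0*I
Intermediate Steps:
J(k) = -9
d(f) = f^(3/2)
-49665 + d(J(9)) = -49665 + (-9)^(3/2) = -49665 - 27*I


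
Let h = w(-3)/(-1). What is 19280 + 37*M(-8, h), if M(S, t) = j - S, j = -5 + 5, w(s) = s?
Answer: 19576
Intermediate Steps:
j = 0
h = 3 (h = -3/(-1) = -3*(-1) = 3)
M(S, t) = -S (M(S, t) = 0 - S = -S)
19280 + 37*M(-8, h) = 19280 + 37*(-1*(-8)) = 19280 + 37*8 = 19280 + 296 = 19576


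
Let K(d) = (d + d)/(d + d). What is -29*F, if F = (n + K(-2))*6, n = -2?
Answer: 174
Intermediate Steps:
K(d) = 1 (K(d) = (2*d)/((2*d)) = (2*d)*(1/(2*d)) = 1)
F = -6 (F = (-2 + 1)*6 = -1*6 = -6)
-29*F = -29*(-6) = 174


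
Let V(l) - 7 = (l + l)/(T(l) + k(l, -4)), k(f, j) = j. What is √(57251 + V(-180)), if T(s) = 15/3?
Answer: 3*√6322 ≈ 238.53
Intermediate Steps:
T(s) = 5 (T(s) = 15*(⅓) = 5)
V(l) = 7 + 2*l (V(l) = 7 + (l + l)/(5 - 4) = 7 + (2*l)/1 = 7 + (2*l)*1 = 7 + 2*l)
√(57251 + V(-180)) = √(57251 + (7 + 2*(-180))) = √(57251 + (7 - 360)) = √(57251 - 353) = √56898 = 3*√6322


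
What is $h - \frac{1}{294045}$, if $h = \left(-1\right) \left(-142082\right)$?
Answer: $\frac{41778501689}{294045} \approx 1.4208 \cdot 10^{5}$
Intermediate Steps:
$h = 142082$
$h - \frac{1}{294045} = 142082 - \frac{1}{294045} = \frac{41778501689}{294045}$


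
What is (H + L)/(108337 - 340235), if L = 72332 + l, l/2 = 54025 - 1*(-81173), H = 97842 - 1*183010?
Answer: -2740/2467 ≈ -1.1107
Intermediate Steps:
H = -85168 (H = 97842 - 183010 = -85168)
l = 270396 (l = 2*(54025 - 1*(-81173)) = 2*(54025 + 81173) = 2*135198 = 270396)
L = 342728 (L = 72332 + 270396 = 342728)
(H + L)/(108337 - 340235) = (-85168 + 342728)/(108337 - 340235) = 257560/(-231898) = 257560*(-1/231898) = -2740/2467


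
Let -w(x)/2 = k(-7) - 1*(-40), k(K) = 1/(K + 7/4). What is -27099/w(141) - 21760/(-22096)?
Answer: 788172019/2309032 ≈ 341.34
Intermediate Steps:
k(K) = 1/(7/4 + K) (k(K) = 1/(K + 7*(¼)) = 1/(K + 7/4) = 1/(7/4 + K))
w(x) = -1672/21 (w(x) = -2*(4/(7 + 4*(-7)) - 1*(-40)) = -2*(4/(7 - 28) + 40) = -2*(4/(-21) + 40) = -2*(4*(-1/21) + 40) = -2*(-4/21 + 40) = -2*836/21 = -1672/21)
-27099/w(141) - 21760/(-22096) = -27099/(-1672/21) - 21760/(-22096) = -27099*(-21/1672) - 21760*(-1/22096) = 569079/1672 + 1360/1381 = 788172019/2309032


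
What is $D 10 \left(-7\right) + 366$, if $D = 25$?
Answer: $-1384$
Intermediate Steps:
$D 10 \left(-7\right) + 366 = 25 \cdot 10 \left(-7\right) + 366 = 25 \left(-70\right) + 366 = -1750 + 366 = -1384$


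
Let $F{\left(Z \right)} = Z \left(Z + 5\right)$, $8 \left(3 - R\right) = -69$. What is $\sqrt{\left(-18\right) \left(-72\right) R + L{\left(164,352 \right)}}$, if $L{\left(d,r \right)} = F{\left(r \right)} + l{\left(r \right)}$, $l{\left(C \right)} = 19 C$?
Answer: $\sqrt{147418} \approx 383.95$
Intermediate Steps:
$R = \frac{93}{8}$ ($R = 3 - - \frac{69}{8} = 3 + \frac{69}{8} = \frac{93}{8} \approx 11.625$)
$F{\left(Z \right)} = Z \left(5 + Z\right)$
$L{\left(d,r \right)} = 19 r + r \left(5 + r\right)$ ($L{\left(d,r \right)} = r \left(5 + r\right) + 19 r = 19 r + r \left(5 + r\right)$)
$\sqrt{\left(-18\right) \left(-72\right) R + L{\left(164,352 \right)}} = \sqrt{\left(-18\right) \left(-72\right) \frac{93}{8} + 352 \left(24 + 352\right)} = \sqrt{1296 \cdot \frac{93}{8} + 352 \cdot 376} = \sqrt{15066 + 132352} = \sqrt{147418}$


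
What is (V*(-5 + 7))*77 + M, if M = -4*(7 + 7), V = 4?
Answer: 560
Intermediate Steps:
M = -56 (M = -4*14 = -56)
(V*(-5 + 7))*77 + M = (4*(-5 + 7))*77 - 56 = (4*2)*77 - 56 = 8*77 - 56 = 616 - 56 = 560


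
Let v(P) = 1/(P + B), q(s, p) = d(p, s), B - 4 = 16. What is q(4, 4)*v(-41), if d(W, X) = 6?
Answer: -2/7 ≈ -0.28571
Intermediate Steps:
B = 20 (B = 4 + 16 = 20)
q(s, p) = 6
v(P) = 1/(20 + P) (v(P) = 1/(P + 20) = 1/(20 + P))
q(4, 4)*v(-41) = 6/(20 - 41) = 6/(-21) = 6*(-1/21) = -2/7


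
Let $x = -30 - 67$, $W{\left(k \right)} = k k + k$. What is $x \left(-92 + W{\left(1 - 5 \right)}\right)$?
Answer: $7760$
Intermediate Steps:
$W{\left(k \right)} = k + k^{2}$ ($W{\left(k \right)} = k^{2} + k = k + k^{2}$)
$x = -97$
$x \left(-92 + W{\left(1 - 5 \right)}\right) = - 97 \left(-92 + \left(1 - 5\right) \left(1 + \left(1 - 5\right)\right)\right) = - 97 \left(-92 - 4 \left(1 - 4\right)\right) = - 97 \left(-92 - -12\right) = - 97 \left(-92 + 12\right) = \left(-97\right) \left(-80\right) = 7760$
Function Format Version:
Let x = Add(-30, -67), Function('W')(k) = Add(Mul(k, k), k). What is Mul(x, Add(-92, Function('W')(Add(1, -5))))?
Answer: 7760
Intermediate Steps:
Function('W')(k) = Add(k, Pow(k, 2)) (Function('W')(k) = Add(Pow(k, 2), k) = Add(k, Pow(k, 2)))
x = -97
Mul(x, Add(-92, Function('W')(Add(1, -5)))) = Mul(-97, Add(-92, Mul(Add(1, -5), Add(1, Add(1, -5))))) = Mul(-97, Add(-92, Mul(-4, Add(1, -4)))) = Mul(-97, Add(-92, Mul(-4, -3))) = Mul(-97, Add(-92, 12)) = Mul(-97, -80) = 7760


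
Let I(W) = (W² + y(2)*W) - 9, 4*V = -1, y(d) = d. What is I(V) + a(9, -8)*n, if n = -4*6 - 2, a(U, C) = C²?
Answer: -26775/16 ≈ -1673.4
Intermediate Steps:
V = -¼ (V = (¼)*(-1) = -¼ ≈ -0.25000)
I(W) = -9 + W² + 2*W (I(W) = (W² + 2*W) - 9 = -9 + W² + 2*W)
n = -26 (n = -24 - 2 = -26)
I(V) + a(9, -8)*n = (-9 + (-¼)² + 2*(-¼)) + (-8)²*(-26) = (-9 + 1/16 - ½) + 64*(-26) = -151/16 - 1664 = -26775/16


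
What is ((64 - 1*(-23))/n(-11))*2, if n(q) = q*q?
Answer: 174/121 ≈ 1.4380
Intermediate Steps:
n(q) = q²
((64 - 1*(-23))/n(-11))*2 = ((64 - 1*(-23))/((-11)²))*2 = ((64 + 23)/121)*2 = (87*(1/121))*2 = (87/121)*2 = 174/121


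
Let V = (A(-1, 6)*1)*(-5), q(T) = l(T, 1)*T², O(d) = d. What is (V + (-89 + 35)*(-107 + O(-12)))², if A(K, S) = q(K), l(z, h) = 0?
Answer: 41293476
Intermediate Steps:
q(T) = 0 (q(T) = 0*T² = 0)
A(K, S) = 0
V = 0 (V = (0*1)*(-5) = 0*(-5) = 0)
(V + (-89 + 35)*(-107 + O(-12)))² = (0 + (-89 + 35)*(-107 - 12))² = (0 - 54*(-119))² = (0 + 6426)² = 6426² = 41293476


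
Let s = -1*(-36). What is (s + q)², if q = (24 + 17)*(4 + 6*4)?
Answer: 1401856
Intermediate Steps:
s = 36
q = 1148 (q = 41*(4 + 24) = 41*28 = 1148)
(s + q)² = (36 + 1148)² = 1184² = 1401856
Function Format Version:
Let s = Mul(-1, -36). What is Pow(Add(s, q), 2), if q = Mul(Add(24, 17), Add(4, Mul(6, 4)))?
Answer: 1401856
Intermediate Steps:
s = 36
q = 1148 (q = Mul(41, Add(4, 24)) = Mul(41, 28) = 1148)
Pow(Add(s, q), 2) = Pow(Add(36, 1148), 2) = Pow(1184, 2) = 1401856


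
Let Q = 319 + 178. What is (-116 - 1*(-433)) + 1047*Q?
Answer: 520676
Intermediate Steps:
Q = 497
(-116 - 1*(-433)) + 1047*Q = (-116 - 1*(-433)) + 1047*497 = (-116 + 433) + 520359 = 317 + 520359 = 520676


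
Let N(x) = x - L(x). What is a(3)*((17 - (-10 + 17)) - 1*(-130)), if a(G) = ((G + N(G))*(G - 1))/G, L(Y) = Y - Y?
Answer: 560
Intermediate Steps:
L(Y) = 0
N(x) = x (N(x) = x - 1*0 = x + 0 = x)
a(G) = -2 + 2*G (a(G) = ((G + G)*(G - 1))/G = ((2*G)*(-1 + G))/G = (2*G*(-1 + G))/G = -2 + 2*G)
a(3)*((17 - (-10 + 17)) - 1*(-130)) = (-2 + 2*3)*((17 - (-10 + 17)) - 1*(-130)) = (-2 + 6)*((17 - 1*7) + 130) = 4*((17 - 7) + 130) = 4*(10 + 130) = 4*140 = 560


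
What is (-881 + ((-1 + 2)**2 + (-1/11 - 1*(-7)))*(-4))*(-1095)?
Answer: 10992705/11 ≈ 9.9934e+5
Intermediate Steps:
(-881 + ((-1 + 2)**2 + (-1/11 - 1*(-7)))*(-4))*(-1095) = (-881 + (1**2 + (-1*1/11 + 7))*(-4))*(-1095) = (-881 + (1 + (-1/11 + 7))*(-4))*(-1095) = (-881 + (1 + 76/11)*(-4))*(-1095) = (-881 + (87/11)*(-4))*(-1095) = (-881 - 348/11)*(-1095) = -10039/11*(-1095) = 10992705/11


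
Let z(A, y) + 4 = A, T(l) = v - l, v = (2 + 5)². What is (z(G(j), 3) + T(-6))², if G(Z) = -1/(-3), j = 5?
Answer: 23716/9 ≈ 2635.1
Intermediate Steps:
G(Z) = ⅓ (G(Z) = -1*(-⅓) = ⅓)
v = 49 (v = 7² = 49)
T(l) = 49 - l
z(A, y) = -4 + A
(z(G(j), 3) + T(-6))² = ((-4 + ⅓) + (49 - 1*(-6)))² = (-11/3 + (49 + 6))² = (-11/3 + 55)² = (154/3)² = 23716/9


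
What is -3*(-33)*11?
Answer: 1089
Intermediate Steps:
-3*(-33)*11 = 99*11 = 1089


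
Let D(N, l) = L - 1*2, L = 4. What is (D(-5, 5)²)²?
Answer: 16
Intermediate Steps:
D(N, l) = 2 (D(N, l) = 4 - 1*2 = 4 - 2 = 2)
(D(-5, 5)²)² = (2²)² = 4² = 16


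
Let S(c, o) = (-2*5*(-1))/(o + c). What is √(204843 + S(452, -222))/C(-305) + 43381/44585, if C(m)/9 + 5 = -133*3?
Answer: 43381/44585 - √108361970/83628 ≈ 0.84852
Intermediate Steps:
C(m) = -3636 (C(m) = -45 + 9*(-133*3) = -45 + 9*(-399) = -45 - 3591 = -3636)
S(c, o) = 10/(c + o) (S(c, o) = (-10*(-1))/(c + o) = 10/(c + o))
√(204843 + S(452, -222))/C(-305) + 43381/44585 = √(204843 + 10/(452 - 222))/(-3636) + 43381/44585 = √(204843 + 10/230)*(-1/3636) + 43381*(1/44585) = √(204843 + 10*(1/230))*(-1/3636) + 43381/44585 = √(204843 + 1/23)*(-1/3636) + 43381/44585 = √(4711390/23)*(-1/3636) + 43381/44585 = (√108361970/23)*(-1/3636) + 43381/44585 = -√108361970/83628 + 43381/44585 = 43381/44585 - √108361970/83628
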